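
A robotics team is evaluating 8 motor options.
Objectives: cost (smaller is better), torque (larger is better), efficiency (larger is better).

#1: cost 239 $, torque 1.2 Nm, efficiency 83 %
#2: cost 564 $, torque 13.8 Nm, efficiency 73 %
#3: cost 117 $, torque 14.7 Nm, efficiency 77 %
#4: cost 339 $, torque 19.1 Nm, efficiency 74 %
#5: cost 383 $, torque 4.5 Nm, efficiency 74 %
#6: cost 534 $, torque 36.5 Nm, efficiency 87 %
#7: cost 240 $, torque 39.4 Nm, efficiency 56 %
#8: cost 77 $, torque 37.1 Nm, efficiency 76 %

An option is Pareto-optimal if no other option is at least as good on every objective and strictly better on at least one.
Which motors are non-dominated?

#1: not dominated.
#2: dominated by #3 (cost 117≤564, torque 14.7≥13.8, efficiency 77≥73).
#3: not dominated.
#4: dominated by #8 (cost 77≤339, torque 37.1≥19.1, efficiency 76≥74).
#5: dominated by #3 (cost 117≤383, torque 14.7≥4.5, efficiency 77≥74).
#6: not dominated (best efficiency).
#7: not dominated (best torque).
#8: not dominated (best cost).

#1, #3, #6, #7, #8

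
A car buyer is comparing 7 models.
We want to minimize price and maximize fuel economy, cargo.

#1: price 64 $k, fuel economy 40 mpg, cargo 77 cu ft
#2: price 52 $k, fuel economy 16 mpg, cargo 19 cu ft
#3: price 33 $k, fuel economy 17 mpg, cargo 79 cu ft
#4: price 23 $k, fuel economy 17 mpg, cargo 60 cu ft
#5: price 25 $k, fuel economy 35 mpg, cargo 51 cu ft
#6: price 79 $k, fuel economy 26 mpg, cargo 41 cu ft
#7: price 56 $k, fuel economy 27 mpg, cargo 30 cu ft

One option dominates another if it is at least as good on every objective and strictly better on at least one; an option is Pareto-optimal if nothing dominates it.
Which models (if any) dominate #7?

#5

#5: price 25≤56, fuel economy 35≥27, cargo 51≥30 — dominates #7.
Others (#1, #2, #3, #4, #6) are each worse than #7 on at least one objective.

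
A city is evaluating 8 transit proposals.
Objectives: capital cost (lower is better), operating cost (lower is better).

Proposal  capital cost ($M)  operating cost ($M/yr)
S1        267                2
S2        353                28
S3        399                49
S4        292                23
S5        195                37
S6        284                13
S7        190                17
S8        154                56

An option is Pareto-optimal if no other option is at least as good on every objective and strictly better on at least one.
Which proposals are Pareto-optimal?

S1, S7, S8

S1: not dominated (best operating cost).
S2: dominated by S1 (capital cost 267≤353, operating cost 2≤28).
S3: dominated by S1 (capital cost 267≤399, operating cost 2≤49).
S4: dominated by S1 (capital cost 267≤292, operating cost 2≤23).
S5: dominated by S7 (capital cost 190≤195, operating cost 17≤37).
S6: dominated by S1 (capital cost 267≤284, operating cost 2≤13).
S7: not dominated.
S8: not dominated (best capital cost).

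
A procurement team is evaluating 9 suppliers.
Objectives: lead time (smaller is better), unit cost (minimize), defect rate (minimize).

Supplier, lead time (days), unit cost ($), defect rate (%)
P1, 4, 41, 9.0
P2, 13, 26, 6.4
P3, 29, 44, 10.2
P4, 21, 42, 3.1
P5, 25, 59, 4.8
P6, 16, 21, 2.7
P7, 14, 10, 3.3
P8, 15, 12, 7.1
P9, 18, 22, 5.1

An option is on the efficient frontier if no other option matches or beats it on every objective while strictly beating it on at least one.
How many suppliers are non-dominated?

P1: not dominated (best lead time).
P2: not dominated.
P3: dominated by P1 (lead time 4≤29, unit cost 41≤44, defect rate 9.0≤10.2).
P4: dominated by P6 (lead time 16≤21, unit cost 21≤42, defect rate 2.7≤3.1).
P5: dominated by P4 (lead time 21≤25, unit cost 42≤59, defect rate 3.1≤4.8).
P6: not dominated (best defect rate).
P7: not dominated (best unit cost).
P8: dominated by P7 (lead time 14≤15, unit cost 10≤12, defect rate 3.3≤7.1).
P9: dominated by P6 (lead time 16≤18, unit cost 21≤22, defect rate 2.7≤5.1).
Pareto-optimal: P1, P2, P6, P7 → 4.

4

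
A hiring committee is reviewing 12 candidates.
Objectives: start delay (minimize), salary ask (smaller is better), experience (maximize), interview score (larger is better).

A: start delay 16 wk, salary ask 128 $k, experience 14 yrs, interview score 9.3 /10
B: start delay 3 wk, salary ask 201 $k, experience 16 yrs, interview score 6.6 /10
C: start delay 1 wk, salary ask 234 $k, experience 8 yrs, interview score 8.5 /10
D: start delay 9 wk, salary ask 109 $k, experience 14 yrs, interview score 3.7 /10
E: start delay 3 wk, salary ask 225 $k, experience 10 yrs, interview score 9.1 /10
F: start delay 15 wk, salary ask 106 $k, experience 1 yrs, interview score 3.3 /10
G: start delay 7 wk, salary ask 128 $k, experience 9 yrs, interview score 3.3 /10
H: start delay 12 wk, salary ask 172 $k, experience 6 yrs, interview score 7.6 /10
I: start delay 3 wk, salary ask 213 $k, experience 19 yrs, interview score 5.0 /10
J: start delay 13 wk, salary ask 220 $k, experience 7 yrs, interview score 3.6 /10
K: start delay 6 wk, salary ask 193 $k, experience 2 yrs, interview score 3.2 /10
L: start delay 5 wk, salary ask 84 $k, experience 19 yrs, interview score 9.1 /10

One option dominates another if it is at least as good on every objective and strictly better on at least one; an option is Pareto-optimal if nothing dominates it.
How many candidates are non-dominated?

6

A: not dominated (best interview score).
B: not dominated.
C: not dominated (best start delay).
D: dominated by L (start delay 5≤9, salary ask 84≤109, experience 19≥14, interview score 9.1≥3.7).
E: not dominated.
F: dominated by L (start delay 5≤15, salary ask 84≤106, experience 19≥1, interview score 9.1≥3.3).
G: dominated by L (start delay 5≤7, salary ask 84≤128, experience 19≥9, interview score 9.1≥3.3).
H: dominated by L (start delay 5≤12, salary ask 84≤172, experience 19≥6, interview score 9.1≥7.6).
I: not dominated.
J: dominated by B (start delay 3≤13, salary ask 201≤220, experience 16≥7, interview score 6.6≥3.6).
K: dominated by L (start delay 5≤6, salary ask 84≤193, experience 19≥2, interview score 9.1≥3.2).
L: not dominated (best salary ask).
Pareto-optimal: A, B, C, E, I, L → 6.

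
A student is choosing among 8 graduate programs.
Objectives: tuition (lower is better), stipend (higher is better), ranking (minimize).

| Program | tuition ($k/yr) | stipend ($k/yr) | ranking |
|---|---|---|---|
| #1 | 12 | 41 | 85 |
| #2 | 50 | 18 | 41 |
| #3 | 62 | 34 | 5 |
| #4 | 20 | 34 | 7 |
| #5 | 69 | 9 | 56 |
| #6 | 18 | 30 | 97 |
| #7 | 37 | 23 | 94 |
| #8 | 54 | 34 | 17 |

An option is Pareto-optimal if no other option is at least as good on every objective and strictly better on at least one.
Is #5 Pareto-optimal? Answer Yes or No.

No

#2 vs #5: tuition 50≤69, stipend 18≥9, ranking 41≤56 — #2 is at least as good on every objective and strictly better on at least one, so #2 dominates #5.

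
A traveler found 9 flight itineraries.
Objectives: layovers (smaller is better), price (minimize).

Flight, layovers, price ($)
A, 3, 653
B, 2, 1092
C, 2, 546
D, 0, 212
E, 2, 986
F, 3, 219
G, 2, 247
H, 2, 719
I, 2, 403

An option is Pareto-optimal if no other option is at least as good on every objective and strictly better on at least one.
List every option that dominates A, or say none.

C, D, F, G, I

C: layovers 2≤3, price 546≤653 — dominates A.
D: layovers 0≤3, price 212≤653 — dominates A.
F: layovers 3≤3, price 219≤653 — dominates A.
G: layovers 2≤3, price 247≤653 — dominates A.
I: layovers 2≤3, price 403≤653 — dominates A.
Others (B, E, H) are each worse than A on at least one objective.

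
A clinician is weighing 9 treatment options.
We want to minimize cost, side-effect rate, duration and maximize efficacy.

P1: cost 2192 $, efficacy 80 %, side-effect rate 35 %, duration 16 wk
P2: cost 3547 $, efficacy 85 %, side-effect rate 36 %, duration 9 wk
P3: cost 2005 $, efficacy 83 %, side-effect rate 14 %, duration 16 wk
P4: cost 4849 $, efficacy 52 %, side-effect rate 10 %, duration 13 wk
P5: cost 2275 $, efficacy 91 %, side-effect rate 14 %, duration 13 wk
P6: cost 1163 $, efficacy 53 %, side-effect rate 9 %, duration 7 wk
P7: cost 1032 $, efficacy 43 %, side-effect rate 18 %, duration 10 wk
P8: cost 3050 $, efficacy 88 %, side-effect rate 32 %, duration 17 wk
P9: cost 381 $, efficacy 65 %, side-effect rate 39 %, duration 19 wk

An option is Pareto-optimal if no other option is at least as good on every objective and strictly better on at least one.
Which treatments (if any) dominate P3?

none

P1: worse on cost (2192 vs 2005).
P2: worse on cost (3547 vs 2005).
P4: worse on cost (4849 vs 2005).
P5: worse on cost (2275 vs 2005).
P6: worse on efficacy (53 vs 83).
P7: worse on efficacy (43 vs 83).
P8: worse on cost (3050 vs 2005).
P9: worse on efficacy (65 vs 83).
No option dominates P3.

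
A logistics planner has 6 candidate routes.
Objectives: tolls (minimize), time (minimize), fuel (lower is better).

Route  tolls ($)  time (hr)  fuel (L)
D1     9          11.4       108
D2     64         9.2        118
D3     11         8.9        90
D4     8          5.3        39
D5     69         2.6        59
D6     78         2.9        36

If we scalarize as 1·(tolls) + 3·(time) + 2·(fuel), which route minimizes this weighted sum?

D1: 1·9 + 3·11.4 + 2·108 = 259.2
D2: 1·64 + 3·9.2 + 2·118 = 327.6
D3: 1·11 + 3·8.9 + 2·90 = 217.7
D4: 1·8 + 3·5.3 + 2·39 = 101.9
D5: 1·69 + 3·2.6 + 2·59 = 194.8
D6: 1·78 + 3·2.9 + 2·36 = 158.7
Lowest: D4 at 101.9.

D4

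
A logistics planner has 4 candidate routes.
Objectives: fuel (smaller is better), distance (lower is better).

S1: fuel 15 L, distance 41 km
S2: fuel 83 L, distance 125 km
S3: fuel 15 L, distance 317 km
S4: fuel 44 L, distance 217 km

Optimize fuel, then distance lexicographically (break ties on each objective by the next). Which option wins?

S1

First minimize fuel: best is 15, kept {S1, S3}.
Then minimize distance: best is 41, kept {S1}.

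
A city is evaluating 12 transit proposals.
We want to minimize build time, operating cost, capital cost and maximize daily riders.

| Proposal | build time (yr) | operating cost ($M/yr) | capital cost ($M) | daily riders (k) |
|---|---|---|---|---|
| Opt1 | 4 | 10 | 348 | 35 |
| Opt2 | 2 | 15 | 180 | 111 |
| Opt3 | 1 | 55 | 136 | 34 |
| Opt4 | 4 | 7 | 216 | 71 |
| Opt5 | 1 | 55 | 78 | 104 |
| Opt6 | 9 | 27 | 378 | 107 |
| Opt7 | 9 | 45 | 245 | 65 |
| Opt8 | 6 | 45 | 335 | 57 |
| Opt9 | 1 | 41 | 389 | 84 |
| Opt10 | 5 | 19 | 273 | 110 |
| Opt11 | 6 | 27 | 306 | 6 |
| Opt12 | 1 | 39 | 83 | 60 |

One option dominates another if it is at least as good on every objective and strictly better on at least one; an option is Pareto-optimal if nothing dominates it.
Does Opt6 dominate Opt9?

Opt6 vs Opt9: Opt6 is worse on build time (9 vs 1), so it does not dominate Opt9.

No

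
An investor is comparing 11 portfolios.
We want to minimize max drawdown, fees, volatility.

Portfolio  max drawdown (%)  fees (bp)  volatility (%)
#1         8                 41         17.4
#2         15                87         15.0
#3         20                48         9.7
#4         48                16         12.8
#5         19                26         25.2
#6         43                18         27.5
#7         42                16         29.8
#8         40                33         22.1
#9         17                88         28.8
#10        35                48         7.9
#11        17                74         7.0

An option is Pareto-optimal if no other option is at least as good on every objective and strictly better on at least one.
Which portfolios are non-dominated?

#1, #2, #3, #4, #5, #6, #7, #8, #10, #11

#1: not dominated (best max drawdown).
#2: not dominated.
#3: not dominated.
#4: not dominated.
#5: not dominated.
#6: not dominated.
#7: not dominated.
#8: not dominated.
#9: dominated by #1 (max drawdown 8≤17, fees 41≤88, volatility 17.4≤28.8).
#10: not dominated.
#11: not dominated (best volatility).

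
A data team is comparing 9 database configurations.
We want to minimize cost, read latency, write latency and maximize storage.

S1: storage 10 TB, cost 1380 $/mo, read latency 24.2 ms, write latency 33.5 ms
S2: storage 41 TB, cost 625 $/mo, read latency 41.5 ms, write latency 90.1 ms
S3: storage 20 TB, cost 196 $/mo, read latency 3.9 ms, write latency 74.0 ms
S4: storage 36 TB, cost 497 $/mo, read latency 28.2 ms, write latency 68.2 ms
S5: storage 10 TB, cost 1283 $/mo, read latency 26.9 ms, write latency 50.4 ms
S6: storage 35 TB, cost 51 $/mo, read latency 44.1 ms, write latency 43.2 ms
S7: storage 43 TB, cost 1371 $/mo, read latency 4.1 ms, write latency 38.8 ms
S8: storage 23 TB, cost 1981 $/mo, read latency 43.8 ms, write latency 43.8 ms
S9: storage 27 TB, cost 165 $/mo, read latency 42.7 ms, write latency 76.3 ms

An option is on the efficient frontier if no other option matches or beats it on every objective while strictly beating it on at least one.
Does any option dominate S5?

No

S1: worse on cost (1380 vs 1283).
S2: worse on read latency (41.5 vs 26.9).
S3: worse on write latency (74.0 vs 50.4).
S4: worse on read latency (28.2 vs 26.9).
S6: worse on read latency (44.1 vs 26.9).
S7: worse on cost (1371 vs 1283).
S8: worse on cost (1981 vs 1283).
S9: worse on read latency (42.7 vs 26.9).
No option is at least as good as S5 on every objective and strictly better on one.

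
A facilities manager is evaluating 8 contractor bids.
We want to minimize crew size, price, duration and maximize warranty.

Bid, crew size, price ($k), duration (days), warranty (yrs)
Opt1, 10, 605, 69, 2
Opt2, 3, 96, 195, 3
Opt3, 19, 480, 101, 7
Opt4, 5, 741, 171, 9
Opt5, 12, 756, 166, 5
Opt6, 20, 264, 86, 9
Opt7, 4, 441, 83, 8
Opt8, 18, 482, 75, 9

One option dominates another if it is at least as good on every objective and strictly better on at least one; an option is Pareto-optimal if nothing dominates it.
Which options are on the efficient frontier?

Opt1: not dominated (best duration).
Opt2: not dominated (best crew size).
Opt3: dominated by Opt7 (crew size 4≤19, price 441≤480, duration 83≤101, warranty 8≥7).
Opt4: not dominated.
Opt5: dominated by Opt7 (crew size 4≤12, price 441≤756, duration 83≤166, warranty 8≥5).
Opt6: not dominated.
Opt7: not dominated.
Opt8: not dominated.

Opt1, Opt2, Opt4, Opt6, Opt7, Opt8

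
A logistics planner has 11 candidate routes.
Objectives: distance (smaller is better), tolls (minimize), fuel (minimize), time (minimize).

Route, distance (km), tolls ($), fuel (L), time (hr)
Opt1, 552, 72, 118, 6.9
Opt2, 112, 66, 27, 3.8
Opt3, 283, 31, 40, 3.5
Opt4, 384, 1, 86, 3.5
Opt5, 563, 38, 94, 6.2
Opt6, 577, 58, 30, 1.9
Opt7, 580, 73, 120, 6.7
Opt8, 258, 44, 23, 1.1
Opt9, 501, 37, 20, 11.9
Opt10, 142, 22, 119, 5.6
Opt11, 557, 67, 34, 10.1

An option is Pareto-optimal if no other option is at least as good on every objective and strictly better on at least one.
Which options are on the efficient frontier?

Opt1: dominated by Opt2 (distance 112≤552, tolls 66≤72, fuel 27≤118, time 3.8≤6.9).
Opt2: not dominated (best distance).
Opt3: not dominated.
Opt4: not dominated (best tolls).
Opt5: dominated by Opt3 (distance 283≤563, tolls 31≤38, fuel 40≤94, time 3.5≤6.2).
Opt6: dominated by Opt8 (distance 258≤577, tolls 44≤58, fuel 23≤30, time 1.1≤1.9).
Opt7: dominated by Opt2 (distance 112≤580, tolls 66≤73, fuel 27≤120, time 3.8≤6.7).
Opt8: not dominated (best time).
Opt9: not dominated (best fuel).
Opt10: not dominated.
Opt11: dominated by Opt2 (distance 112≤557, tolls 66≤67, fuel 27≤34, time 3.8≤10.1).

Opt2, Opt3, Opt4, Opt8, Opt9, Opt10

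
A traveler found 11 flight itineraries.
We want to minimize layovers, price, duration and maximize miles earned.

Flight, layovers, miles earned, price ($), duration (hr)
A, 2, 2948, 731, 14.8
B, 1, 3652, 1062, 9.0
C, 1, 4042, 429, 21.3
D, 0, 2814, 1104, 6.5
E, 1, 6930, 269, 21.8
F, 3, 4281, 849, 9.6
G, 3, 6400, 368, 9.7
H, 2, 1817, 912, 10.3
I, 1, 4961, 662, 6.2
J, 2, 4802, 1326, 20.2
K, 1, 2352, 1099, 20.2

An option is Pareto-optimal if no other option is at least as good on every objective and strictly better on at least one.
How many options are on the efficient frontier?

5

A: dominated by I (layovers 1≤2, miles earned 4961≥2948, price 662≤731, duration 6.2≤14.8).
B: dominated by I (layovers 1≤1, miles earned 4961≥3652, price 662≤1062, duration 6.2≤9.0).
C: not dominated.
D: not dominated (best layovers).
E: not dominated (best miles earned).
F: dominated by I (layovers 1≤3, miles earned 4961≥4281, price 662≤849, duration 6.2≤9.6).
G: not dominated.
H: dominated by I (layovers 1≤2, miles earned 4961≥1817, price 662≤912, duration 6.2≤10.3).
I: not dominated (best duration).
J: dominated by I (layovers 1≤2, miles earned 4961≥4802, price 662≤1326, duration 6.2≤20.2).
K: dominated by B (layovers 1≤1, miles earned 3652≥2352, price 1062≤1099, duration 9.0≤20.2).
Pareto-optimal: C, D, E, G, I → 5.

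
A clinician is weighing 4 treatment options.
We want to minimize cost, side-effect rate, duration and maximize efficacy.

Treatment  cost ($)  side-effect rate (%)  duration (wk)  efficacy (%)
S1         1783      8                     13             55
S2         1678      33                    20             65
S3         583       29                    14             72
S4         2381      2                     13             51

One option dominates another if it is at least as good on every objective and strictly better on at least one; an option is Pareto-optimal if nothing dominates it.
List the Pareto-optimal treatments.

S1, S3, S4

S1: not dominated.
S2: dominated by S3 (cost 583≤1678, side-effect rate 29≤33, duration 14≤20, efficacy 72≥65).
S3: not dominated (best cost).
S4: not dominated (best side-effect rate).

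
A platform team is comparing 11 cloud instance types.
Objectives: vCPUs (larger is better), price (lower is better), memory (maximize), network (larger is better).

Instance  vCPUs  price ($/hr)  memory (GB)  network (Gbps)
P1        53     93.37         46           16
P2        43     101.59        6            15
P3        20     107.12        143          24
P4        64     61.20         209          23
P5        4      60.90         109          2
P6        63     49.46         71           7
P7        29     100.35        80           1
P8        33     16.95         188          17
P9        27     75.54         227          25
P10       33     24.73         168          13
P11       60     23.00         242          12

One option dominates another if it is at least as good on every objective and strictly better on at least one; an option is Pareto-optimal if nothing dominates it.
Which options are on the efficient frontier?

P1: dominated by P4 (vCPUs 64≥53, price 61.20≤93.37, memory 209≥46, network 23≥16).
P2: dominated by P1 (vCPUs 53≥43, price 93.37≤101.59, memory 46≥6, network 16≥15).
P3: dominated by P9 (vCPUs 27≥20, price 75.54≤107.12, memory 227≥143, network 25≥24).
P4: not dominated (best vCPUs).
P5: dominated by P8 (vCPUs 33≥4, price 16.95≤60.90, memory 188≥109, network 17≥2).
P6: not dominated.
P7: dominated by P4 (vCPUs 64≥29, price 61.20≤100.35, memory 209≥80, network 23≥1).
P8: not dominated (best price).
P9: not dominated (best network).
P10: dominated by P8 (vCPUs 33≥33, price 16.95≤24.73, memory 188≥168, network 17≥13).
P11: not dominated (best memory).

P4, P6, P8, P9, P11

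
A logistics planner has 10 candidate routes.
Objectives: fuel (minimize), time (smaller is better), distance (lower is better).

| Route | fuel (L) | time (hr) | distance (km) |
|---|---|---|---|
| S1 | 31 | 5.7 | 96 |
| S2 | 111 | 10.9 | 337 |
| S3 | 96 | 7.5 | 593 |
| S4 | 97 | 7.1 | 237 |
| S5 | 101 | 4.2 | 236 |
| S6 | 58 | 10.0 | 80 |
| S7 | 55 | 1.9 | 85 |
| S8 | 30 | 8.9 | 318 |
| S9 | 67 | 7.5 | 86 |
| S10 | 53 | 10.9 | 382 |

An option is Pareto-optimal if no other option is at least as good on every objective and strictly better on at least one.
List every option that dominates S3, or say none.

S1: fuel 31≤96, time 5.7≤7.5, distance 96≤593 — dominates S3.
S7: fuel 55≤96, time 1.9≤7.5, distance 85≤593 — dominates S3.
S9: fuel 67≤96, time 7.5≤7.5, distance 86≤593 — dominates S3.
Others (S2, S4, S5, S6, S8, S10) are each worse than S3 on at least one objective.

S1, S7, S9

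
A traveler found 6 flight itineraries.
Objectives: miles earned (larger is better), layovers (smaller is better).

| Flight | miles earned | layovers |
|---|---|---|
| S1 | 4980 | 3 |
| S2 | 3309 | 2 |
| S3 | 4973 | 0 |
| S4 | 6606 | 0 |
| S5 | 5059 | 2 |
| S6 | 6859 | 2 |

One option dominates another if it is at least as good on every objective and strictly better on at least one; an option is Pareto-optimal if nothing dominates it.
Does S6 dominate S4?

No

S6 vs S4: S6 is worse on layovers (2 vs 0), so it does not dominate S4.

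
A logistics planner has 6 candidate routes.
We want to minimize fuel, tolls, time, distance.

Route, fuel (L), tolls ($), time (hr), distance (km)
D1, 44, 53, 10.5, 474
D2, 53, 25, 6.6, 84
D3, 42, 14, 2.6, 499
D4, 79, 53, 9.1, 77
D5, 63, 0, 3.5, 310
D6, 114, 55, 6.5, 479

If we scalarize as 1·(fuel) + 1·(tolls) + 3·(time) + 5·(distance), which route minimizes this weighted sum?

D2

D1: 1·44 + 1·53 + 3·10.5 + 5·474 = 2498.5
D2: 1·53 + 1·25 + 3·6.6 + 5·84 = 517.8
D3: 1·42 + 1·14 + 3·2.6 + 5·499 = 2558.8
D4: 1·79 + 1·53 + 3·9.1 + 5·77 = 544.3
D5: 1·63 + 1·0 + 3·3.5 + 5·310 = 1623.5
D6: 1·114 + 1·55 + 3·6.5 + 5·479 = 2583.5
Lowest: D2 at 517.8.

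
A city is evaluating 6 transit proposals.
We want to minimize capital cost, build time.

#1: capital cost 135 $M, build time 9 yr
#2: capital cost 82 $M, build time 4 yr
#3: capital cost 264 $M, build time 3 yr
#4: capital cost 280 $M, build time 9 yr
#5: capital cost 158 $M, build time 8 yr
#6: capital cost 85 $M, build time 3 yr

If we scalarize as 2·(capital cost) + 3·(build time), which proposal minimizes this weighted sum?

#2

#1: 2·135 + 3·9 = 297
#2: 2·82 + 3·4 = 176
#3: 2·264 + 3·3 = 537
#4: 2·280 + 3·9 = 587
#5: 2·158 + 3·8 = 340
#6: 2·85 + 3·3 = 179
Lowest: #2 at 176.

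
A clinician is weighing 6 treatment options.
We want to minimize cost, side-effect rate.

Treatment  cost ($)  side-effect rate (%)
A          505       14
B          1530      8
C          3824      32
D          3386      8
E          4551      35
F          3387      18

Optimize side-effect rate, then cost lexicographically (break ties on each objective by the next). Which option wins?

B

First minimize side-effect rate: best is 8, kept {B, D}.
Then minimize cost: best is 1530, kept {B}.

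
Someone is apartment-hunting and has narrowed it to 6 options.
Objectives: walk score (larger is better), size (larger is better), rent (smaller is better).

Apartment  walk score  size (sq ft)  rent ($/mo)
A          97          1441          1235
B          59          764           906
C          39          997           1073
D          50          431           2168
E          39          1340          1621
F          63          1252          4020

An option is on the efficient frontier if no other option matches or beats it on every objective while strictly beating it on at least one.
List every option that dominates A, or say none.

none

B: worse on walk score (59 vs 97).
C: worse on walk score (39 vs 97).
D: worse on walk score (50 vs 97).
E: worse on walk score (39 vs 97).
F: worse on walk score (63 vs 97).
No option dominates A.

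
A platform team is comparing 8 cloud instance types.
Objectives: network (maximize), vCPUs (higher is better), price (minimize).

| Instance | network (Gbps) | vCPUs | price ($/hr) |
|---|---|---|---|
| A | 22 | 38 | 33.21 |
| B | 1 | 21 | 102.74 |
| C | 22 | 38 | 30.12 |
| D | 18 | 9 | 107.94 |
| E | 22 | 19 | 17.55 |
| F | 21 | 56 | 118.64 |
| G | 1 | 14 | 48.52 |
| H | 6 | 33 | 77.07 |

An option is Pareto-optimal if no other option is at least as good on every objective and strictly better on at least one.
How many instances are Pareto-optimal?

A: dominated by C (network 22≥22, vCPUs 38≥38, price 30.12≤33.21).
B: dominated by A (network 22≥1, vCPUs 38≥21, price 33.21≤102.74).
C: not dominated.
D: dominated by A (network 22≥18, vCPUs 38≥9, price 33.21≤107.94).
E: not dominated (best price).
F: not dominated (best vCPUs).
G: dominated by A (network 22≥1, vCPUs 38≥14, price 33.21≤48.52).
H: dominated by A (network 22≥6, vCPUs 38≥33, price 33.21≤77.07).
Pareto-optimal: C, E, F → 3.

3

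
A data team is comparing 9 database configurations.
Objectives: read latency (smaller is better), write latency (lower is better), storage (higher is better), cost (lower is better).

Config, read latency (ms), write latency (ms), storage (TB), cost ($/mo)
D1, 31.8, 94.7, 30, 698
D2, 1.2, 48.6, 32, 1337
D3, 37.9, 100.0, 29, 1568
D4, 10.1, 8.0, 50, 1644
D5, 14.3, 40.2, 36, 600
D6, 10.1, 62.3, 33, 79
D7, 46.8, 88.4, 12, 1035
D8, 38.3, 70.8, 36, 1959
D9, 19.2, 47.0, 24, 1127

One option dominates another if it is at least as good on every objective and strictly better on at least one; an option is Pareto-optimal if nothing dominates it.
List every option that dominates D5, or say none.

D1: worse on read latency (31.8 vs 14.3).
D2: worse on write latency (48.6 vs 40.2).
D3: worse on read latency (37.9 vs 14.3).
D4: worse on cost (1644 vs 600).
D6: worse on write latency (62.3 vs 40.2).
D7: worse on read latency (46.8 vs 14.3).
D8: worse on read latency (38.3 vs 14.3).
D9: worse on read latency (19.2 vs 14.3).
No option dominates D5.

none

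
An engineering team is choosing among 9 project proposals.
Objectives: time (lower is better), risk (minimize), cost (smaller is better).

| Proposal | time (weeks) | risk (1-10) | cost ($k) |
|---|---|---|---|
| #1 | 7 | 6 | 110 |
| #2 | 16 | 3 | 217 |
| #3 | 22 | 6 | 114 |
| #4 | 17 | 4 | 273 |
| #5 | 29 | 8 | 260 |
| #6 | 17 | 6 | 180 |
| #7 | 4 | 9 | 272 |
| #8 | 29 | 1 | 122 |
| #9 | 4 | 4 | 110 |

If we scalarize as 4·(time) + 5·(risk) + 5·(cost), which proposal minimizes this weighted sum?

#9

#1: 4·7 + 5·6 + 5·110 = 608
#2: 4·16 + 5·3 + 5·217 = 1164
#3: 4·22 + 5·6 + 5·114 = 688
#4: 4·17 + 5·4 + 5·273 = 1453
#5: 4·29 + 5·8 + 5·260 = 1456
#6: 4·17 + 5·6 + 5·180 = 998
#7: 4·4 + 5·9 + 5·272 = 1421
#8: 4·29 + 5·1 + 5·122 = 731
#9: 4·4 + 5·4 + 5·110 = 586
Lowest: #9 at 586.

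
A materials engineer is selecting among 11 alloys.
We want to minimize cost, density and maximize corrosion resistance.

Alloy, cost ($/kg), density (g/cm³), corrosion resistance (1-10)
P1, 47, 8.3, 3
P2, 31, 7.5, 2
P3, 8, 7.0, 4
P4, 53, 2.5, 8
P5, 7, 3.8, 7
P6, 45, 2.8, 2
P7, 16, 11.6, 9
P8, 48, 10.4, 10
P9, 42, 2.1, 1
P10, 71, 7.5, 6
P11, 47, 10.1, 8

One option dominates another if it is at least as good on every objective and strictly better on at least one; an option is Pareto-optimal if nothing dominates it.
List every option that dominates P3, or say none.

P5

P5: cost 7≤8, density 3.8≤7.0, corrosion resistance 7≥4 — dominates P3.
Others (P1, P2, P4, P6, P7, P8, P9, P10, P11) are each worse than P3 on at least one objective.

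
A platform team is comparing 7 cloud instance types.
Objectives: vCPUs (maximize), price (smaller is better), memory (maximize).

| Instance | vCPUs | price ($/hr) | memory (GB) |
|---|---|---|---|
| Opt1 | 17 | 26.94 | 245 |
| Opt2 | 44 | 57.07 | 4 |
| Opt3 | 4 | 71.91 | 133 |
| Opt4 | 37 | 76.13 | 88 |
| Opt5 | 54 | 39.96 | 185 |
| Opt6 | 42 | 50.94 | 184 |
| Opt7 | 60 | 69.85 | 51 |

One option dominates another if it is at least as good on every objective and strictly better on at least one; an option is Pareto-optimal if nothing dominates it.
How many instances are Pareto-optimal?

3

Opt1: not dominated (best price).
Opt2: dominated by Opt5 (vCPUs 54≥44, price 39.96≤57.07, memory 185≥4).
Opt3: dominated by Opt1 (vCPUs 17≥4, price 26.94≤71.91, memory 245≥133).
Opt4: dominated by Opt5 (vCPUs 54≥37, price 39.96≤76.13, memory 185≥88).
Opt5: not dominated.
Opt6: dominated by Opt5 (vCPUs 54≥42, price 39.96≤50.94, memory 185≥184).
Opt7: not dominated (best vCPUs).
Pareto-optimal: Opt1, Opt5, Opt7 → 3.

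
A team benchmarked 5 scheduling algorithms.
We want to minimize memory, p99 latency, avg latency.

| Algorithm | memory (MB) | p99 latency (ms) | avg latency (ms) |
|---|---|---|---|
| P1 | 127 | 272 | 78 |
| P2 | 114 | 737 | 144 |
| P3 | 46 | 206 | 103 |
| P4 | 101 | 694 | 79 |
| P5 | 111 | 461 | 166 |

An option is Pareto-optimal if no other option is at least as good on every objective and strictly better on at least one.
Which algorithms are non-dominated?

P1, P3, P4

P1: not dominated (best avg latency).
P2: dominated by P3 (memory 46≤114, p99 latency 206≤737, avg latency 103≤144).
P3: not dominated (best memory).
P4: not dominated.
P5: dominated by P3 (memory 46≤111, p99 latency 206≤461, avg latency 103≤166).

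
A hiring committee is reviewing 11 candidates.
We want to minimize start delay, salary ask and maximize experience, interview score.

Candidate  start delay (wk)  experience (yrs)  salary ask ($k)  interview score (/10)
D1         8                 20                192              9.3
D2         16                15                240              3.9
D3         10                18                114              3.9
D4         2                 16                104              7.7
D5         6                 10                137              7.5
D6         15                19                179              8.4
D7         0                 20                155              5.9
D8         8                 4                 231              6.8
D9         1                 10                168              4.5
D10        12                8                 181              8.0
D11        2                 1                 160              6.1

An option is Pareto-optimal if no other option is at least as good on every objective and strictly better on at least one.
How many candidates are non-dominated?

D1: not dominated (best interview score).
D2: dominated by D1 (start delay 8≤16, experience 20≥15, salary ask 192≤240, interview score 9.3≥3.9).
D3: not dominated.
D4: not dominated (best salary ask).
D5: dominated by D4 (start delay 2≤6, experience 16≥10, salary ask 104≤137, interview score 7.7≥7.5).
D6: not dominated.
D7: not dominated (best start delay).
D8: dominated by D1 (start delay 8≤8, experience 20≥4, salary ask 192≤231, interview score 9.3≥6.8).
D9: dominated by D7 (start delay 0≤1, experience 20≥10, salary ask 155≤168, interview score 5.9≥4.5).
D10: not dominated.
D11: dominated by D4 (start delay 2≤2, experience 16≥1, salary ask 104≤160, interview score 7.7≥6.1).
Pareto-optimal: D1, D3, D4, D6, D7, D10 → 6.

6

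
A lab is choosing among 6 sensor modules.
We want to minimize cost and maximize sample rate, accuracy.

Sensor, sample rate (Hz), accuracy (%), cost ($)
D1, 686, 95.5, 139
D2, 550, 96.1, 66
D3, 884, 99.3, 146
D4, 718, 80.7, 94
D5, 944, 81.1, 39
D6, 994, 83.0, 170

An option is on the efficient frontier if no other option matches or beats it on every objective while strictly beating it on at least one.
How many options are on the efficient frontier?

D1: not dominated.
D2: not dominated.
D3: not dominated (best accuracy).
D4: dominated by D5 (sample rate 944≥718, accuracy 81.1≥80.7, cost 39≤94).
D5: not dominated (best cost).
D6: not dominated (best sample rate).
Pareto-optimal: D1, D2, D3, D5, D6 → 5.

5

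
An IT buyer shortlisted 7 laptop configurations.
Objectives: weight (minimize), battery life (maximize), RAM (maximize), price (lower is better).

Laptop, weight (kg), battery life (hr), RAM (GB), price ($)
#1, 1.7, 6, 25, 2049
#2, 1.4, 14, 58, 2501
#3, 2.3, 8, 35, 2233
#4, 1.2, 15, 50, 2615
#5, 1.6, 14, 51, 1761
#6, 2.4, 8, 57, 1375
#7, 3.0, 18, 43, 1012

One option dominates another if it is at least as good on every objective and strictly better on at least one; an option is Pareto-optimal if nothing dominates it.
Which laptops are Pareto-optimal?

#2, #4, #5, #6, #7

#1: dominated by #5 (weight 1.6≤1.7, battery life 14≥6, RAM 51≥25, price 1761≤2049).
#2: not dominated (best RAM).
#3: dominated by #5 (weight 1.6≤2.3, battery life 14≥8, RAM 51≥35, price 1761≤2233).
#4: not dominated (best weight).
#5: not dominated.
#6: not dominated.
#7: not dominated (best battery life).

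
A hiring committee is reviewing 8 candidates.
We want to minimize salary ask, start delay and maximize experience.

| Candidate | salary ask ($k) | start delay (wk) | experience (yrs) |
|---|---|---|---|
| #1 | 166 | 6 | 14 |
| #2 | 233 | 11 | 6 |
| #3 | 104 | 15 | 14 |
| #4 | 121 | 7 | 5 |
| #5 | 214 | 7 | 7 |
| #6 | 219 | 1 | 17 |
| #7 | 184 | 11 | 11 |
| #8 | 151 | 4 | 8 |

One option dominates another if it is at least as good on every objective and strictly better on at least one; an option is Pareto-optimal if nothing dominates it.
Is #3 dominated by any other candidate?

No

#1: worse on salary ask (166 vs 104).
#2: worse on salary ask (233 vs 104).
#4: worse on salary ask (121 vs 104).
#5: worse on salary ask (214 vs 104).
#6: worse on salary ask (219 vs 104).
#7: worse on salary ask (184 vs 104).
#8: worse on salary ask (151 vs 104).
No option is at least as good as #3 on every objective and strictly better on one.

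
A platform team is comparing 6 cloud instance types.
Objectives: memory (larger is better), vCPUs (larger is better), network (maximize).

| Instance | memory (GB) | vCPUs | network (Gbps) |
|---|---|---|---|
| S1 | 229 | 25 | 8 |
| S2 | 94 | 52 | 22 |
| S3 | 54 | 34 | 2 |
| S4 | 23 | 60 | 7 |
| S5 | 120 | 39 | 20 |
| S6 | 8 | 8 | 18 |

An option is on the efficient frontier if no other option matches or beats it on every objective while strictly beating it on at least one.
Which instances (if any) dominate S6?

S2, S5

S2: memory 94≥8, vCPUs 52≥8, network 22≥18 — dominates S6.
S5: memory 120≥8, vCPUs 39≥8, network 20≥18 — dominates S6.
Others (S1, S3, S4) are each worse than S6 on at least one objective.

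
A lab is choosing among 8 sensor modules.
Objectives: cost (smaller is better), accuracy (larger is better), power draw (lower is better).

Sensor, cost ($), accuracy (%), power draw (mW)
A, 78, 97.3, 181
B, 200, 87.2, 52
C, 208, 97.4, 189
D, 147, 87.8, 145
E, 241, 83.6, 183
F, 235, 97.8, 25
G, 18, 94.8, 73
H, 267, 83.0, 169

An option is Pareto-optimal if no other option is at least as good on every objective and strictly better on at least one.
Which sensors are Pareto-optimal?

A, B, C, F, G

A: not dominated.
B: not dominated.
C: not dominated.
D: dominated by G (cost 18≤147, accuracy 94.8≥87.8, power draw 73≤145).
E: dominated by A (cost 78≤241, accuracy 97.3≥83.6, power draw 181≤183).
F: not dominated (best accuracy).
G: not dominated (best cost).
H: dominated by B (cost 200≤267, accuracy 87.2≥83.0, power draw 52≤169).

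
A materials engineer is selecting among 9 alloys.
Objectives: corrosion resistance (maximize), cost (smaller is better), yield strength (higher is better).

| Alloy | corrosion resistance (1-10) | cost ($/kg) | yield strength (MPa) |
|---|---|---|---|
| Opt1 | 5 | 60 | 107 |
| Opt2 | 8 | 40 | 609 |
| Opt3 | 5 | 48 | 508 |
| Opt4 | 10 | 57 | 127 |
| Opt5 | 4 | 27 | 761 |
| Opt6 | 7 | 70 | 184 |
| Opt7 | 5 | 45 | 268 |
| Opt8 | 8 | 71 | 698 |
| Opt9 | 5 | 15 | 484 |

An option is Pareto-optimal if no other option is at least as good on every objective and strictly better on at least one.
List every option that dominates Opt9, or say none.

Opt1: worse on cost (60 vs 15).
Opt2: worse on cost (40 vs 15).
Opt3: worse on cost (48 vs 15).
Opt4: worse on cost (57 vs 15).
Opt5: worse on corrosion resistance (4 vs 5).
Opt6: worse on cost (70 vs 15).
Opt7: worse on cost (45 vs 15).
Opt8: worse on cost (71 vs 15).
No option dominates Opt9.

none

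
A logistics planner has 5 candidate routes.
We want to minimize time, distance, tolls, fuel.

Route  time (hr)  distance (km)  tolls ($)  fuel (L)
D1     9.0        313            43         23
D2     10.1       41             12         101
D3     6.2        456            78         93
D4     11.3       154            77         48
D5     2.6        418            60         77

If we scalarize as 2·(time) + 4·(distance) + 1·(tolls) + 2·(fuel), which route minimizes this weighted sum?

D2

D1: 2·9.0 + 4·313 + 1·43 + 2·23 = 1359.0
D2: 2·10.1 + 4·41 + 1·12 + 2·101 = 398.2
D3: 2·6.2 + 4·456 + 1·78 + 2·93 = 2100.4
D4: 2·11.3 + 4·154 + 1·77 + 2·48 = 811.6
D5: 2·2.6 + 4·418 + 1·60 + 2·77 = 1891.2
Lowest: D2 at 398.2.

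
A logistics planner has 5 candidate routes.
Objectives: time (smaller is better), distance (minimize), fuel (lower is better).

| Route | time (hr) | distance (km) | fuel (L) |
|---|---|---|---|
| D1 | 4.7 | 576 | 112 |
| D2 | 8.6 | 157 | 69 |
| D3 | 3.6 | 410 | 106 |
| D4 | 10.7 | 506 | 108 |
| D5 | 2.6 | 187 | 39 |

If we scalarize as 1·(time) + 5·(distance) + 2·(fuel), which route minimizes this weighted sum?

D1: 1·4.7 + 5·576 + 2·112 = 3108.7
D2: 1·8.6 + 5·157 + 2·69 = 931.6
D3: 1·3.6 + 5·410 + 2·106 = 2265.6
D4: 1·10.7 + 5·506 + 2·108 = 2756.7
D5: 1·2.6 + 5·187 + 2·39 = 1015.6
Lowest: D2 at 931.6.

D2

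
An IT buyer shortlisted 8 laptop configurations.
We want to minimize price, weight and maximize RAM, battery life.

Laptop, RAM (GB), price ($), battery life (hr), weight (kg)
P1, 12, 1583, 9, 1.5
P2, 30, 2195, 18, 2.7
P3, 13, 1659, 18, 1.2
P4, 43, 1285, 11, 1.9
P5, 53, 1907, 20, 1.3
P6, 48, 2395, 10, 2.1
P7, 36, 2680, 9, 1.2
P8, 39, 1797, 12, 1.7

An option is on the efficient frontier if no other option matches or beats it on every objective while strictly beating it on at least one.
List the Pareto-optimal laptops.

P1, P3, P4, P5, P7, P8

P1: not dominated.
P2: dominated by P5 (RAM 53≥30, price 1907≤2195, battery life 20≥18, weight 1.3≤2.7).
P3: not dominated.
P4: not dominated (best price).
P5: not dominated (best RAM).
P6: dominated by P5 (RAM 53≥48, price 1907≤2395, battery life 20≥10, weight 1.3≤2.1).
P7: not dominated.
P8: not dominated.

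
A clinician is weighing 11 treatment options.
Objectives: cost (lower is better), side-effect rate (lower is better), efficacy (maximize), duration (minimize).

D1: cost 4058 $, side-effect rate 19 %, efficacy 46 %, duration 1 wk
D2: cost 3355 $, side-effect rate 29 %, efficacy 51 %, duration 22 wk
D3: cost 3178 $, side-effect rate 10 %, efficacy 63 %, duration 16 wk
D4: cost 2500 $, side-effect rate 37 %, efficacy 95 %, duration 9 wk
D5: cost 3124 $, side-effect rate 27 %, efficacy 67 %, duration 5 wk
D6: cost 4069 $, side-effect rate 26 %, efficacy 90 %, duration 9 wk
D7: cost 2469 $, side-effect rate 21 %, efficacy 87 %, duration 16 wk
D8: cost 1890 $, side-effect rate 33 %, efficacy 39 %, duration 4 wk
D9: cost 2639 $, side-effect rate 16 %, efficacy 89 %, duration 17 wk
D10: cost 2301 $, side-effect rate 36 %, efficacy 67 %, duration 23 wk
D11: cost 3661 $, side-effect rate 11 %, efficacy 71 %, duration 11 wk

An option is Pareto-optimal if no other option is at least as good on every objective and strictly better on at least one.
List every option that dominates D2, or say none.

D3, D5, D7, D9

D3: cost 3178≤3355, side-effect rate 10≤29, efficacy 63≥51, duration 16≤22 — dominates D2.
D5: cost 3124≤3355, side-effect rate 27≤29, efficacy 67≥51, duration 5≤22 — dominates D2.
D7: cost 2469≤3355, side-effect rate 21≤29, efficacy 87≥51, duration 16≤22 — dominates D2.
D9: cost 2639≤3355, side-effect rate 16≤29, efficacy 89≥51, duration 17≤22 — dominates D2.
Others (D1, D4, D6, D8, D10, D11) are each worse than D2 on at least one objective.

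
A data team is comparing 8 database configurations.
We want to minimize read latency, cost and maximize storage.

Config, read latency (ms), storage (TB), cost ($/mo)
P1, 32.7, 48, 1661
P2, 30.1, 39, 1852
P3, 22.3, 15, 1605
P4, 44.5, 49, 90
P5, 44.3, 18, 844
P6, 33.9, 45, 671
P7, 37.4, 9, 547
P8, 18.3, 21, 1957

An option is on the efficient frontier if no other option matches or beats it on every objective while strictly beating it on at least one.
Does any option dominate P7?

P1: worse on cost (1661 vs 547).
P2: worse on cost (1852 vs 547).
P3: worse on cost (1605 vs 547).
P4: worse on read latency (44.5 vs 37.4).
P5: worse on read latency (44.3 vs 37.4).
P6: worse on cost (671 vs 547).
P8: worse on cost (1957 vs 547).
No option is at least as good as P7 on every objective and strictly better on one.

No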